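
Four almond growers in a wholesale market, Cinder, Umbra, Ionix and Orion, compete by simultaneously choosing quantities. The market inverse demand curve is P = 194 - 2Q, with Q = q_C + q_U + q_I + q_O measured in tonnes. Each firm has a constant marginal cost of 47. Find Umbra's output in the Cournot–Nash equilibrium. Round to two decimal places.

Each firm earns π_i = (194 - 2Q)q_i - 47q_i.
Setting ∂π_i/∂q_i = 0 with rivals' quantities fixed: 147 - 4q_i - 2·Σ_{j≠i} q_j = 0.
With identical firms every q_j equals q_i, so Σ_{j≠i} q_j = 3q_i and 147 = 10q_i, giving q_i = 147/10.

14.70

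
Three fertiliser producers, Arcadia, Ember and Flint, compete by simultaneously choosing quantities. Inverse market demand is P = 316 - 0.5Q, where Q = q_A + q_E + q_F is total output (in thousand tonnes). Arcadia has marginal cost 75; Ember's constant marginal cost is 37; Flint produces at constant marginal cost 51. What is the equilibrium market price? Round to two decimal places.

Arcadia's profit: π_A = (316 - 0.5Q)q_A - (75q_A). Setting ∂π_A/∂q_A = 0: 241 - q_A - (1/2)(q_E + q_F) = 0.
Ember's first-order condition: 279 - q_E - (1/2)(q_A + q_F) = 0.
Flint's profit: π_F = (316 - 0.5Q)q_F - (51q_F). Setting ∂π_F/∂q_F = 0: 265 - q_F - (1/2)(q_A + q_E) = 0.
Summing all 3 equations gives 785 − 2Q = 0, hence Q = 785/2.
Back-substituting: q_A = (241 − 785/4)/(1/2) = 179/2, q_E = (279 − 785/4)/(1/2) = 331/2, q_F = (265 − 785/4)/(1/2) = 275/2.
Total output Q = 785/2, so price P = 316 - (1/2)·(785/2) = 479/4.

119.75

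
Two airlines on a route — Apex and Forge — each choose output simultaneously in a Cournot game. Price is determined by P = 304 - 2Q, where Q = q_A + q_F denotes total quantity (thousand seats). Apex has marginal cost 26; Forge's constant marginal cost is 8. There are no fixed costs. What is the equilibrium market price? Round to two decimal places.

112.67

Apex's profit: π_A = (304 - 2Q)q_A - (26q_A). Setting ∂π_A/∂q_A = 0: 278 - 4q_A - 2(q_F) = 0.
Forge's profit: π_F = (304 - 2Q)q_F - (8q_F). Setting ∂π_F/∂q_F = 0: 296 - 4q_F - 2(q_A) = 0.
Rearranging gives the reaction functions q_A = (278 - 2q_F)/4 and q_F = (296 - 2q_A)/4.
Substituting one into the other gives q_A = 130/3 and q_F = 157/3.
Total output Q = 287/3, so price P = 304 - 2·(287/3) = 338/3.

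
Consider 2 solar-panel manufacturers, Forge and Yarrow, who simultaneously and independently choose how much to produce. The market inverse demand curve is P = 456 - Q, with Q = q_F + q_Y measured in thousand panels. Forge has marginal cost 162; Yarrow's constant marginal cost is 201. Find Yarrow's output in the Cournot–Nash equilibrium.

72

Forge's profit: π_F = (456 - Q)q_F - (162q_F). Setting ∂π_F/∂q_F = 0: 294 - 2q_F - (q_Y) = 0.
Yarrow's profit: π_Y = (456 - Q)q_Y - (201q_Y). Setting ∂π_Y/∂q_Y = 0: 255 - 2q_Y - (q_F) = 0.
Best responses: q_F = (294 - q_Y)/2, q_Y = (255 - q_F)/2.
Substituting one into the other gives q_F = 111 and q_Y = 72.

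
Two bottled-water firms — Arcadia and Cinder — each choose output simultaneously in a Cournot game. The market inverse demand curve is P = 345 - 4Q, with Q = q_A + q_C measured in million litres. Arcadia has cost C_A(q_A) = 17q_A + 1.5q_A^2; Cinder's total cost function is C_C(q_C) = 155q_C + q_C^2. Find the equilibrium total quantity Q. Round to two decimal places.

Arcadia's profit: π_A = (345 - 4Q)q_A - (17q_A + (3/2)q_A²). Setting ∂π_A/∂q_A = 0: 328 - 11q_A - 4(q_C) = 0.
Cinder's profit: π_C = (345 - 4Q)q_C - (155q_C + q_C²). Setting ∂π_C/∂q_C = 0: 190 - 10q_C - 4(q_A) = 0.
Best responses: q_A = (328 - 4q_C)/11, q_C = (190 - 4q_A)/10.
Substituting one into the other gives q_A = 1260/47 and q_C = 389/47.
Total output Q = 1260/47 + 389/47 = 1649/47.

35.09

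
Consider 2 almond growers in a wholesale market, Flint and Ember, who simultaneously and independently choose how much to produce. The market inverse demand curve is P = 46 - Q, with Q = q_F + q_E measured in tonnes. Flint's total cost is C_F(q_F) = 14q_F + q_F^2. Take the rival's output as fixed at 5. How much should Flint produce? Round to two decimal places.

6.75

With the rival's output fixed at 5, Flint's profit is π_F = (46 - 5 - q_F)q_F - (14q_F + q_F²) = (41 - q_F)q_F - (14q_F + q_F²).
∂π_F/∂q_F = 27 - 4q_F = 0, so q_F = 27/4.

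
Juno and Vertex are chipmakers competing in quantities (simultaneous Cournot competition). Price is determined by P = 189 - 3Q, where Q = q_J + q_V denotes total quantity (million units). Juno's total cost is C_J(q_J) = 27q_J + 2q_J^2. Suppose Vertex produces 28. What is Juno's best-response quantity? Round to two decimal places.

With the rival's output fixed at 28, Juno's profit is π_J = (189 - 3·28 - 3q_J)q_J - (27q_J + 2q_J²) = (105 - 3q_J)q_J - (27q_J + 2q_J²).
∂π_J/∂q_J = 78 - 10q_J = 0, so q_J = 39/5.

7.80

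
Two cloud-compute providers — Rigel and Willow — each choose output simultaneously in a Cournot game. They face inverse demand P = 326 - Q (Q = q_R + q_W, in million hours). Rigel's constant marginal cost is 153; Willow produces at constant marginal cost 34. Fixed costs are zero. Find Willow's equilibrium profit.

18769

Rigel's profit: π_R = (326 - Q)q_R - (153q_R). Setting ∂π_R/∂q_R = 0: 173 - 2q_R - (q_W) = 0.
Willow's first-order condition: 292 - 2q_W - (q_R) = 0.
So q_R = (173 - q_W)/2 and q_W = (292 - q_R)/2.
Substituting one into the other gives q_R = 18 and q_W = 137.
Price P = 326 - 155 = 171.
Willow's profit: (171 - 34)·137 = 18769.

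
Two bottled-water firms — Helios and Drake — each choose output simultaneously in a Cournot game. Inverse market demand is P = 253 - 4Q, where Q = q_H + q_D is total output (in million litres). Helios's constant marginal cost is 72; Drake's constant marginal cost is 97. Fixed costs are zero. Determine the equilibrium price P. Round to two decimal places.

140.67

Helios's profit: π_H = (253 - 4Q)q_H - (72q_H). Setting ∂π_H/∂q_H = 0: 181 - 8q_H - 4(q_D) = 0.
Drake's first-order condition: 156 - 8q_D - 4(q_H) = 0.
Rearranging gives the reaction functions q_H = (181 - 4q_D)/8 and q_D = (156 - 4q_H)/8.
Substituting one into the other gives q_H = 103/6 and q_D = 131/12.
Total output Q = 337/12, so price P = 253 - 4·(337/12) = 422/3.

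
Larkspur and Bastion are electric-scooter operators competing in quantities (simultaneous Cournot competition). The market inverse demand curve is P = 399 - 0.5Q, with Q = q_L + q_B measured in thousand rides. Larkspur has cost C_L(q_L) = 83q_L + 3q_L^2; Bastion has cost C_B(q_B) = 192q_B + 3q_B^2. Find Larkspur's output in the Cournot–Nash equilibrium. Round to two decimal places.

43.25

Larkspur's profit: π_L = (399 - 0.5Q)q_L - (83q_L + 3q_L²). Setting ∂π_L/∂q_L = 0: 316 - 7q_L - (1/2)(q_B) = 0.
Bastion's first-order condition: 207 - 7q_B - (1/2)(q_L) = 0.
Rearranging gives the reaction functions q_L = (316 - (1/2)q_B)/7 and q_B = (207 - (1/2)q_L)/7.
Solving the pair: q_L = 43.2513, q_B = 26.4821.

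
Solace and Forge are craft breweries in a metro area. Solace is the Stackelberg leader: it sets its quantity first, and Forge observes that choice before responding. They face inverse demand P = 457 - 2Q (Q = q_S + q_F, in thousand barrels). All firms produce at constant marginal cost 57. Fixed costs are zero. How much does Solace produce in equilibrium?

The follower Forge best-responds to any q_S: π_F = (457 - 2Q)q_F - 57q_F.
Setting the follower's marginal profit to zero, 400 - 2q_S - 4q_F = 0, i.e. q_F = (400 - 2q_S)/4.
Solace substitutes q_F(q_S) into its own profit: π_S = q_S(457 - 2q_S - (400 - 2q_S)/2) - 57q_S = (257 - q_S)q_S - 57q_S.
Leader FOC: 200 - 2q_S = 0, so q_S = 100.
Then q_F = (400 - 2·100)/4 = 50.

100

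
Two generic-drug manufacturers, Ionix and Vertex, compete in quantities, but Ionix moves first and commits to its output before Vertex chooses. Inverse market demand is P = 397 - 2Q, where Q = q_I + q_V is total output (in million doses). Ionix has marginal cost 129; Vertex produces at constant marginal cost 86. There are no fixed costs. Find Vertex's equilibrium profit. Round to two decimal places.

4925.28

The follower Vertex best-responds to any q_I: π_V = (397 - 2Q)q_V - 86q_V.
Setting the follower's marginal profit to zero, 311 - 2q_I - 4q_V = 0, i.e. q_V = (311 - 2q_I)/4.
The leader anticipates this reaction. Substituting into P = 397 - 2Q gives P = 483/2 - q_I, so π_I = (483/2 - q_I)q_I - 129q_I.
Maximising: ∂π_I/∂q_I = 225/2 - 2q_I = 0, giving q_I = 225/4.
Then q_V = (311 - 2·(225/4))/4 = 397/8.
Price P = 397 - 2·(847/8) = 741/4.
Vertex's profit: (741/4 - 86)·(397/8) = 4925.2813.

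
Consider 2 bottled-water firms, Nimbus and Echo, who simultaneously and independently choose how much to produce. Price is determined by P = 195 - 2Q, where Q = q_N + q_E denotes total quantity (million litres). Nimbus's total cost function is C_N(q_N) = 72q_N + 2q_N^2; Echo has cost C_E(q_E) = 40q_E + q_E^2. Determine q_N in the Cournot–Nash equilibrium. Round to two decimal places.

9.73

Nimbus's profit: π_N = (195 - 2Q)q_N - (72q_N + 2q_N²). Setting ∂π_N/∂q_N = 0: 123 - 8q_N - 2(q_E) = 0.
Echo's profit: π_E = (195 - 2Q)q_E - (40q_E + q_E²). Setting ∂π_E/∂q_E = 0: 155 - 6q_E - 2(q_N) = 0.
So q_N = (123 - 2q_E)/8 and q_E = (155 - 2q_N)/6.
Substituting one into the other gives q_N = 107/11 and q_E = 497/22.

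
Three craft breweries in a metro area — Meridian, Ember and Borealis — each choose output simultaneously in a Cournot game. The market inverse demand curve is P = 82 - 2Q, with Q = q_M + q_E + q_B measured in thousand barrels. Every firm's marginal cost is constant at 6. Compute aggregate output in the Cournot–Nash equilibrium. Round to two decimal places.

28.50

A representative firm's profit is π_i = q_i(82 - 2Q) - 6q_i.
Setting ∂π_i/∂q_i = 0 with rivals' quantities fixed: 76 - 4q_i - 2·Σ_{j≠i} q_j = 0.
By symmetry each firm produces the same amount; substituting Σ_{j≠i} q_j = 2q_i yields q_i = 76/8 = 19/2.
Total output Q = 19/2 + 19/2 + 19/2 = 57/2.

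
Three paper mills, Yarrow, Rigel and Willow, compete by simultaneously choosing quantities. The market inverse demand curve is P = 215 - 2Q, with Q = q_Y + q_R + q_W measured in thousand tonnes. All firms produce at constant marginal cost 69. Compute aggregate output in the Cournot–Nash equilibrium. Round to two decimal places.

A representative firm's profit is π_i = q_i(215 - 2Q) - 69q_i.
First-order condition (treating rivals' output as given): 146 - 4q_i - 2·Σ_{j≠i} q_j = 0.
By symmetry each firm produces the same amount; substituting Σ_{j≠i} q_j = 2q_i yields q_i = 146/8 = 73/4.
Total output Q = 73/4 + 73/4 + 73/4 = 219/4.

54.75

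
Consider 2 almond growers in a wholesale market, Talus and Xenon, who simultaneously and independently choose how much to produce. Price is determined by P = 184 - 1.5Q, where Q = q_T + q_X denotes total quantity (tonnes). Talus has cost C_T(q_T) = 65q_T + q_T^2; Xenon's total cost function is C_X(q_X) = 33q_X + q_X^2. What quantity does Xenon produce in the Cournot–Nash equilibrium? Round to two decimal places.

25.34

Talus's profit: π_T = (184 - 1.5Q)q_T - (65q_T + q_T²). Setting ∂π_T/∂q_T = 0: 119 - 5q_T - (3/2)(q_X) = 0.
Xenon's first-order condition: 151 - 5q_X - (3/2)(q_T) = 0.
Rearranging gives the reaction functions q_T = (119 - (3/2)q_X)/5 and q_X = (151 - (3/2)q_T)/5.
Solving the pair: q_T = 1474/91, q_X = 25.3407.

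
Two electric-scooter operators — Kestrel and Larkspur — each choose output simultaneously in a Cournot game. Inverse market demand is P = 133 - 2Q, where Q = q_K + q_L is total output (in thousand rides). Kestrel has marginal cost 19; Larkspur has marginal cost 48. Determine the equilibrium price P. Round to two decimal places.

Kestrel's profit: π_K = (133 - 2Q)q_K - (19q_K). Setting ∂π_K/∂q_K = 0: 114 - 4q_K - 2(q_L) = 0.
Larkspur's profit: π_L = (133 - 2Q)q_L - (48q_L). Setting ∂π_L/∂q_L = 0: 85 - 4q_L - 2(q_K) = 0.
Rearranging gives the reaction functions q_K = (114 - 2q_L)/4 and q_L = (85 - 2q_K)/4.
Solving the pair: q_K = 143/6, q_L = 28/3.
Total output Q = 199/6, so price P = 133 - 2·(199/6) = 200/3.

66.67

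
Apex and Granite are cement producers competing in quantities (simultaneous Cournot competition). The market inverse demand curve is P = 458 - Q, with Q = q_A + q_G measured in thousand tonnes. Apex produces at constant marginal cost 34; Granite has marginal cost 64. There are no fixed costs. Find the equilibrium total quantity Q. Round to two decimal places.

272.67

Apex's profit: π_A = (458 - Q)q_A - (34q_A). Setting ∂π_A/∂q_A = 0: 424 - 2q_A - (q_G) = 0.
Granite's first-order condition: 394 - 2q_G - (q_A) = 0.
Rearranging gives the reaction functions q_A = (424 - q_G)/2 and q_G = (394 - q_A)/2.
Substituting one into the other gives q_A = 454/3 and q_G = 364/3.
Total output Q = 454/3 + 364/3 = 818/3.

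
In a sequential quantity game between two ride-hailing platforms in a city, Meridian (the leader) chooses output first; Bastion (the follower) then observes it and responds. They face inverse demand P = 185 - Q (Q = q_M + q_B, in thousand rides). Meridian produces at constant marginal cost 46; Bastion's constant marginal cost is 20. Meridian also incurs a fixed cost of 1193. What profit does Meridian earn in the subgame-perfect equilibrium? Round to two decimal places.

403.13

Solve by backward induction. Given q_M, the follower Bastion maximises π_B = (185 - q_M - q_B)q_B - 20q_B.
Follower FOC: 165 - q_M - 2q_B = 0, so q_B(q_M) = (165 - q_M)/2.
The leader anticipates this reaction. Substituting into P = 185 - Q gives P = 205/2 - (1/2)q_M, so π_M = (205/2 - (1/2)q_M)q_M - 46q_M.
Leader FOC: 113/2 - q_M = 0, so q_M = 113/2.
Then q_B = (165 - 113/2)/2 = 217/4.
Price P = 185 - 443/4 = 297/4.
Meridian's profit: (297/4 - 46)·(113/2) - 1193 = 403.1250.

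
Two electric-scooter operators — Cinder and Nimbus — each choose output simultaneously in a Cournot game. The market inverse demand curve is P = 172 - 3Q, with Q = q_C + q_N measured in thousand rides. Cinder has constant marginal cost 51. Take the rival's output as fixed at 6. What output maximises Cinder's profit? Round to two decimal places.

17.17

With the rival's output fixed at 6, Cinder's profit is π_C = (172 - 3·6 - 3q_C)q_C - (51q_C) = (154 - 3q_C)q_C - (51q_C).
∂π_C/∂q_C = 103 - 6q_C = 0, so q_C = 103/6.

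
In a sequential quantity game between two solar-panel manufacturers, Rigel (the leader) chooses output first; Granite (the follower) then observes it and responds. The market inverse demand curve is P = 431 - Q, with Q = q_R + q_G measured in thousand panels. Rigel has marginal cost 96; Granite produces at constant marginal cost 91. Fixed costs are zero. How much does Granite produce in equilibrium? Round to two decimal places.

The follower Granite best-responds to any q_R: π_G = (431 - Q)q_G - 91q_G.
Setting the follower's marginal profit to zero, 340 - q_R - 2q_G = 0, i.e. q_G = (340 - q_R)/2.
The leader anticipates this reaction. Substituting into P = 431 - Q gives P = 261 - (1/2)q_R, so π_R = (261 - (1/2)q_R)q_R - 96q_R.
Leader FOC: 165 - q_R = 0, so q_R = 165.
Then q_G = (340 - 165)/2 = 175/2.

87.50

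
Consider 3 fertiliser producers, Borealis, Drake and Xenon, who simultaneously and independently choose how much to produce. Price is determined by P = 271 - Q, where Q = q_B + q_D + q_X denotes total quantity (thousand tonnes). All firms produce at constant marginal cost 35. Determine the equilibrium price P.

Each firm earns π_i = (271 - Q)q_i - 35q_i.
Setting ∂π_i/∂q_i = 0 with rivals' quantities fixed: 236 - 2q_i - Σ_{j≠i} q_j = 0.
With identical firms every q_j equals q_i, so Σ_{j≠i} q_j = 2q_i and 236 = 4q_i, giving q_i = 59.
Total output Q = 177, so price P = 271 - 177 = 94.

94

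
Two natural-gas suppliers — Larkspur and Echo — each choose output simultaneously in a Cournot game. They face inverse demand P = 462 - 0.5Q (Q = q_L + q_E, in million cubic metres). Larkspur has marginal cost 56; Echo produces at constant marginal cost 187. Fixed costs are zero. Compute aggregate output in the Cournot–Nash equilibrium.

454

Larkspur's profit: π_L = (462 - 0.5Q)q_L - (56q_L). Setting ∂π_L/∂q_L = 0: 406 - q_L - (1/2)(q_E) = 0.
Echo's profit: π_E = (462 - 0.5Q)q_E - (187q_E). Setting ∂π_E/∂q_E = 0: 275 - q_E - (1/2)(q_L) = 0.
So q_L = (406 - (1/2)q_E) and q_E = (275 - (1/2)q_L).
Solving the pair: q_L = 358, q_E = 96.
Total output Q = 358 + 96 = 454.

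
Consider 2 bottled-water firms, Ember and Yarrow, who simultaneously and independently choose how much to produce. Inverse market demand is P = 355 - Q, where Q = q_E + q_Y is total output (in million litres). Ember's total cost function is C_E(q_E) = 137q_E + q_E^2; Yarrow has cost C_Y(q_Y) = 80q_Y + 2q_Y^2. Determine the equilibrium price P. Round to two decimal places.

271.74

Ember's profit: π_E = (355 - Q)q_E - (137q_E + q_E²). Setting ∂π_E/∂q_E = 0: 218 - 4q_E - (q_Y) = 0.
Yarrow's first-order condition: 275 - 6q_Y - (q_E) = 0.
Rearranging gives the reaction functions q_E = (218 - q_Y)/4 and q_Y = (275 - q_E)/6.
Solving the pair: q_E = 1033/23, q_Y = 882/23.
Total output Q = 1915/23, so price P = 355 - 1915/23 = 271.7391.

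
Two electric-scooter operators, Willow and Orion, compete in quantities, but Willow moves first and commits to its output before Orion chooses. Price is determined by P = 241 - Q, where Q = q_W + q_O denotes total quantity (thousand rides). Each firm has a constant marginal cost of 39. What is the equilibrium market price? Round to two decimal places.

Solve by backward induction. Given q_W, the follower Orion maximises π_O = (241 - q_W - q_O)q_O - 39q_O.
Setting the follower's marginal profit to zero, 202 - q_W - 2q_O = 0, i.e. q_O = (202 - q_W)/2.
Willow substitutes q_O(q_W) into its own profit: π_W = q_W(241 - q_W - (202 - q_W)/2) - 39q_W = (140 - (1/2)q_W)q_W - 39q_W.
Leader FOC: 101 - q_W = 0, so q_W = 101.
Then q_O = (202 - 101)/2 = 101/2.
Total output Q = 303/2, so price P = 241 - 303/2 = 179/2.

89.50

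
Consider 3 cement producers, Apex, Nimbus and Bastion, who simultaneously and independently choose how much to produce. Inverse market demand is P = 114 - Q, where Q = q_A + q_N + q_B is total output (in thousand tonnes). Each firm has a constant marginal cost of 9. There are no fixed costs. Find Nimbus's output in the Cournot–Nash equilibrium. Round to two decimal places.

Each firm earns π_i = (114 - Q)q_i - 9q_i.
First-order condition (treating rivals' output as given): 105 - 2q_i - Σ_{j≠i} q_j = 0.
By symmetry each firm produces the same amount; substituting Σ_{j≠i} q_j = 2q_i yields q_i = 105/4.

26.25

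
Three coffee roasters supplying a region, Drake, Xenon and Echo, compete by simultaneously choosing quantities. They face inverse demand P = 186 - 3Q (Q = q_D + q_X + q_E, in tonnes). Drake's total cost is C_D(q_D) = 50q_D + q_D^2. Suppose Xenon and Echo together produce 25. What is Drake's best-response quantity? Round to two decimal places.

With rivals' combined output fixed at 25, Drake's profit is π_D = (186 - 3·25 - 3q_D)q_D - (50q_D + q_D²) = (111 - 3q_D)q_D - (50q_D + q_D²).
∂π_D/∂q_D = 61 - 8q_D = 0, so q_D = 61/8.

7.63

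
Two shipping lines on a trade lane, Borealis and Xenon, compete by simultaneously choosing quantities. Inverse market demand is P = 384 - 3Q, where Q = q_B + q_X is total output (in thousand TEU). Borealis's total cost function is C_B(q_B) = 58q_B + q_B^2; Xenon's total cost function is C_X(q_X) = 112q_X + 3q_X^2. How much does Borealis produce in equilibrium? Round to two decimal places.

Borealis's profit: π_B = (384 - 3Q)q_B - (58q_B + q_B²). Setting ∂π_B/∂q_B = 0: 326 - 8q_B - 3(q_X) = 0.
Xenon's profit: π_X = (384 - 3Q)q_X - (112q_X + 3q_X²). Setting ∂π_X/∂q_X = 0: 272 - 12q_X - 3(q_B) = 0.
Rearranging gives the reaction functions q_B = (326 - 3q_X)/8 and q_X = (272 - 3q_B)/12.
Substituting one into the other gives q_B = 1032/29 and q_X = 1198/87.

35.59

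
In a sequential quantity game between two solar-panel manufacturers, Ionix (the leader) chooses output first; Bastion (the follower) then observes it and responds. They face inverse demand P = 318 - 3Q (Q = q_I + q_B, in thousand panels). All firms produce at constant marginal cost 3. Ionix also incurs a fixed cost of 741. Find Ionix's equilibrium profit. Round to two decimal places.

3393.38

The follower Bastion best-responds to any q_I: π_B = (318 - 3Q)q_B - 3q_B.
Follower FOC: 315 - 3q_I - 6q_B = 0, so q_B(q_I) = (315 - 3q_I)/6.
Ionix substitutes q_B(q_I) into its own profit: π_I = q_I(318 - 3q_I - (315 - 3q_I)/2) - 3q_I = (321/2 - (3/2)q_I)q_I - 3q_I.
Leader FOC: 315/2 - 3q_I = 0, so q_I = 105/2.
Then q_B = (315 - 3·(105/2))/6 = 105/4.
Price P = 318 - 3·(315/4) = 327/4.
Ionix's profit: (327/4 - 3)·(105/2) - 741 = 3393.3750.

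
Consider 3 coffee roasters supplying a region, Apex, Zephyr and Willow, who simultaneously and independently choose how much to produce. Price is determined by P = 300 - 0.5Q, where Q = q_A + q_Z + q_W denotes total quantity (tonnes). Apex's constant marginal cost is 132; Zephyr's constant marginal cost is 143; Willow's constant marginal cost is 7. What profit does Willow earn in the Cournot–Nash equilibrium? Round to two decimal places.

Apex's profit: π_A = (300 - 0.5Q)q_A - (132q_A). Setting ∂π_A/∂q_A = 0: 168 - q_A - (1/2)(q_Z + q_W) = 0.
Zephyr's profit: π_Z = (300 - 0.5Q)q_Z - (143q_Z). Setting ∂π_Z/∂q_Z = 0: 157 - q_Z - (1/2)(q_A + q_W) = 0.
Willow's first-order condition: 293 - q_W - (1/2)(q_A + q_Z) = 0.
Adding the 3 conditions: 618 − Q − Q = 0, i.e. Q = 309.
Back-substituting: q_A = (168 − 309/2)/(1/2) = 27, q_Z = (157 − 309/2)/(1/2) = 5, q_W = (293 − 309/2)/(1/2) = 277.
Price P = 300 - (1/2)·309 = 291/2.
Willow's profit: (291/2 - 7)·277 = 38364.5000.

38364.50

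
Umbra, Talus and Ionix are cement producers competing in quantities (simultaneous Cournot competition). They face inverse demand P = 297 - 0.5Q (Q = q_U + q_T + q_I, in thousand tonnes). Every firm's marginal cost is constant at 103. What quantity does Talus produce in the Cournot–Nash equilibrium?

Each firm earns π_i = (297 - 0.5Q)q_i - 103q_i.
First-order condition (treating rivals' output as given): 194 - q_i - (1/2)·Σ_{j≠i} q_j = 0.
By symmetry each firm produces the same amount; substituting Σ_{j≠i} q_j = 2q_i yields q_i = 194/2 = 97.

97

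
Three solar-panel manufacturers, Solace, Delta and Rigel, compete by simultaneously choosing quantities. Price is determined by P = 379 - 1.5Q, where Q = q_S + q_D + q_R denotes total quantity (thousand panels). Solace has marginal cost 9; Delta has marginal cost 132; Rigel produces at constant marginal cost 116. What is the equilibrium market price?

Solace's profit: π_S = (379 - 1.5Q)q_S - (9q_S). Setting ∂π_S/∂q_S = 0: 370 - 3q_S - (3/2)(q_D + q_R) = 0.
Delta's first-order condition: 247 - 3q_D - (3/2)(q_S + q_R) = 0.
Rigel's first-order condition: 263 - 3q_R - (3/2)(q_S + q_D) = 0.
Adding the 3 first-order conditions: 880 − 6Q = 0, so Q = 440/3.
Back-substituting: q_S = (370 − 220)/(3/2) = 100, q_D = (247 − 220)/(3/2) = 18, q_R = (263 − 220)/(3/2) = 86/3.
Total output Q = 440/3, so price P = 379 - (3/2)·(440/3) = 159.

159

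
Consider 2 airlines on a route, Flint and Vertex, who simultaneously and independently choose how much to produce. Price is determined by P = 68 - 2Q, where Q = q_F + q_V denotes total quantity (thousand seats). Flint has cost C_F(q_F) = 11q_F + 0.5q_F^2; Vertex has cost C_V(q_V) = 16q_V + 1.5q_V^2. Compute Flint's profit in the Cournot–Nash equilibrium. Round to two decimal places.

Flint's profit: π_F = (68 - 2Q)q_F - (11q_F + (1/2)q_F²). Setting ∂π_F/∂q_F = 0: 57 - 5q_F - 2(q_V) = 0.
Vertex's first-order condition: 52 - 7q_V - 2(q_F) = 0.
Rearranging gives the reaction functions q_F = (57 - 2q_V)/5 and q_V = (52 - 2q_F)/7.
Substituting one into the other gives q_F = 295/31 and q_V = 146/31.
Price P = 68 - 2·(441/31) = 1226/31.
Flint's profit: (1226/31)·(295/31) - 11·(295/31) - (1/2)(295/31)² = 226.3918.

226.39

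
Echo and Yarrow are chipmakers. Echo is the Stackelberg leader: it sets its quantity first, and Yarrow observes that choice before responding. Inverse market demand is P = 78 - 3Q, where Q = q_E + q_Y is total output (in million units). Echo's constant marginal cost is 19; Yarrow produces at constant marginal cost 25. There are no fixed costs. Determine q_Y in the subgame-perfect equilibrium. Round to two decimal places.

Solve by backward induction. Given q_E, the follower Yarrow maximises π_Y = (78 - 3q_E - 3q_Y)q_Y - 25q_Y.
Follower FOC: 53 - 3q_E - 6q_Y = 0, so q_Y(q_E) = (53 - 3q_E)/6.
Echo substitutes q_Y(q_E) into its own profit: π_E = q_E(78 - 3q_E - (53 - 3q_E)/2) - 19q_E = (103/2 - (3/2)q_E)q_E - 19q_E.
Leader FOC: 65/2 - 3q_E = 0, so q_E = 65/6.
Then q_Y = (53 - 3·(65/6))/6 = 41/12.

3.42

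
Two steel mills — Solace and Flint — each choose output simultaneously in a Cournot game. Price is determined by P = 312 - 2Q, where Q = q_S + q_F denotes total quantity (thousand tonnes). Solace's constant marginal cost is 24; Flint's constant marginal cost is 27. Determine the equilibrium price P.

121

Solace's profit: π_S = (312 - 2Q)q_S - (24q_S). Setting ∂π_S/∂q_S = 0: 288 - 4q_S - 2(q_F) = 0.
Flint's first-order condition: 285 - 4q_F - 2(q_S) = 0.
Rearranging gives the reaction functions q_S = (288 - 2q_F)/4 and q_F = (285 - 2q_S)/4.
Substituting one into the other gives q_S = 97/2 and q_F = 47.
Total output Q = 191/2, so price P = 312 - 2·(191/2) = 121.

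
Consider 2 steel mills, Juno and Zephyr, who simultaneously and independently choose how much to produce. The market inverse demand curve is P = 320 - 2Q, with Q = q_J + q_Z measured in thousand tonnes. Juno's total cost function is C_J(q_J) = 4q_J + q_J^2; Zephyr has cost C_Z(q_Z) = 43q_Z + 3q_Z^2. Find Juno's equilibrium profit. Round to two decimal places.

6496.72

Juno's profit: π_J = (320 - 2Q)q_J - (4q_J + q_J²). Setting ∂π_J/∂q_J = 0: 316 - 6q_J - 2(q_Z) = 0.
Zephyr's profit: π_Z = (320 - 2Q)q_Z - (43q_Z + 3q_Z²). Setting ∂π_Z/∂q_Z = 0: 277 - 10q_Z - 2(q_J) = 0.
So q_J = (316 - 2q_Z)/6 and q_Z = (277 - 2q_J)/10.
Substituting one into the other gives q_J = 1303/28 and q_Z = 515/28.
Price P = 320 - 2·(909/14) = 1331/7.
Juno's profit: (1331/7)·(1303/28) - 4·(1303/28) - (1303/28)² = 6496.7181.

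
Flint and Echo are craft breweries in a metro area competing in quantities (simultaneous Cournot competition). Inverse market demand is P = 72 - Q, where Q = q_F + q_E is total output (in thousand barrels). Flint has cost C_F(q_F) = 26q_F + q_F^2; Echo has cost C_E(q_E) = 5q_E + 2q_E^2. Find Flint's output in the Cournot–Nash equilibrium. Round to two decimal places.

9.09

Flint's profit: π_F = (72 - Q)q_F - (26q_F + q_F²). Setting ∂π_F/∂q_F = 0: 46 - 4q_F - (q_E) = 0.
Echo's profit: π_E = (72 - Q)q_E - (5q_E + 2q_E²). Setting ∂π_E/∂q_E = 0: 67 - 6q_E - (q_F) = 0.
So q_F = (46 - q_E)/4 and q_E = (67 - q_F)/6.
Substituting one into the other gives q_F = 209/23 and q_E = 222/23.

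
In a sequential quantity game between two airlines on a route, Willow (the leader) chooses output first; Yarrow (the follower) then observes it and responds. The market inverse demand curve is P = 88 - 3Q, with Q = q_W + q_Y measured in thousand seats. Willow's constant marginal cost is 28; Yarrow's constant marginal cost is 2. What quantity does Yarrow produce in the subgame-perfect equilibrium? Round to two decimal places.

Solve by backward induction. Given q_W, the follower Yarrow maximises π_Y = (88 - 3q_W - 3q_Y)q_Y - 2q_Y.
∂π_Y/∂q_Y = 86 - 3q_W - 6q_Y = 0 gives the reaction function q_Y = (86 - 3q_W)/6.
The leader anticipates this reaction. Substituting into P = 88 - 3Q gives P = 45 - (3/2)q_W, so π_W = (45 - (3/2)q_W)q_W - 28q_W.
The leader's first-order condition 17 - 3q_W = 0 yields q_W = 17/3.
Then q_Y = (86 - 3·(17/3))/6 = 23/2.

11.50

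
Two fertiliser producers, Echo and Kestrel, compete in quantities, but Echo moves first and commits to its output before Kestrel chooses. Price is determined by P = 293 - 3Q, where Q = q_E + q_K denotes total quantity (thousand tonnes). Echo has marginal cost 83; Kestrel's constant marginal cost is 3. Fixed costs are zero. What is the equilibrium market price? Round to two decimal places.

115.50

Solve by backward induction. Given q_E, the follower Kestrel maximises π_K = (293 - 3q_E - 3q_K)q_K - 3q_K.
Setting the follower's marginal profit to zero, 290 - 3q_E - 6q_K = 0, i.e. q_K = (290 - 3q_E)/6.
The leader anticipates this reaction. Substituting into P = 293 - 3Q gives P = 148 - (3/2)q_E, so π_E = (148 - (3/2)q_E)q_E - 83q_E.
Maximising: ∂π_E/∂q_E = 65 - 3q_E = 0, giving q_E = 65/3.
Then q_K = (290 - 3·(65/3))/6 = 75/2.
Total output Q = 355/6, so price P = 293 - 3·(355/6) = 231/2.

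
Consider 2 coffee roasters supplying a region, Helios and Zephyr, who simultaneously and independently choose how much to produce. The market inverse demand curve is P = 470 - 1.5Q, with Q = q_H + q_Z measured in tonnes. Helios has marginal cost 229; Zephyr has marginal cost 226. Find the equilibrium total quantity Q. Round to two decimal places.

107.78

Helios's profit: π_H = (470 - 1.5Q)q_H - (229q_H). Setting ∂π_H/∂q_H = 0: 241 - 3q_H - (3/2)(q_Z) = 0.
Zephyr's first-order condition: 244 - 3q_Z - (3/2)(q_H) = 0.
Rearranging gives the reaction functions q_H = (241 - (3/2)q_Z)/3 and q_Z = (244 - (3/2)q_H)/3.
Substituting one into the other gives q_H = 476/9 and q_Z = 494/9.
Total output Q = 476/9 + 494/9 = 970/9.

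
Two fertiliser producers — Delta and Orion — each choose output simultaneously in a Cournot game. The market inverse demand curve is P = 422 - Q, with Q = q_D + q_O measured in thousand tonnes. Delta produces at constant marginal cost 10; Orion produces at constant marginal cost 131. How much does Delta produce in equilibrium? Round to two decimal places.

177.67

Delta's profit: π_D = (422 - Q)q_D - (10q_D). Setting ∂π_D/∂q_D = 0: 412 - 2q_D - (q_O) = 0.
Orion's profit: π_O = (422 - Q)q_O - (131q_O). Setting ∂π_O/∂q_O = 0: 291 - 2q_O - (q_D) = 0.
Best responses: q_D = (412 - q_O)/2, q_O = (291 - q_D)/2.
Solving the pair: q_D = 533/3, q_O = 170/3.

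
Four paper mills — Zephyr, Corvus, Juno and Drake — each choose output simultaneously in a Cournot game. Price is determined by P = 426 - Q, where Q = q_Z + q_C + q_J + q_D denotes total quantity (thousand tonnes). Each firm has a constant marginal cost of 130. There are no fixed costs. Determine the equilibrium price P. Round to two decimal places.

189.20

Each firm earns π_i = (426 - Q)q_i - 130q_i.
Setting ∂π_i/∂q_i = 0 with rivals' quantities fixed: 296 - 2q_i - Σ_{j≠i} q_j = 0.
With identical firms every q_j equals q_i, so Σ_{j≠i} q_j = 3q_i and 296 = 5q_i, giving q_i = 296/5.
Total output Q = 1184/5, so price P = 426 - 1184/5 = 946/5.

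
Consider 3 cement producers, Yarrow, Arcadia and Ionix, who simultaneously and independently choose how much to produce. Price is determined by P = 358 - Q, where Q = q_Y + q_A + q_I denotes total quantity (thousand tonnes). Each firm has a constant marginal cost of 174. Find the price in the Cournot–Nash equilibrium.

220

A representative firm's profit is π_i = q_i(358 - Q) - 174q_i.
Setting ∂π_i/∂q_i = 0 with rivals' quantities fixed: 184 - 2q_i - Σ_{j≠i} q_j = 0.
With identical firms every q_j equals q_i, so Σ_{j≠i} q_j = 2q_i and 184 = 4q_i, giving q_i = 46.
Total output Q = 138, so price P = 358 - 138 = 220.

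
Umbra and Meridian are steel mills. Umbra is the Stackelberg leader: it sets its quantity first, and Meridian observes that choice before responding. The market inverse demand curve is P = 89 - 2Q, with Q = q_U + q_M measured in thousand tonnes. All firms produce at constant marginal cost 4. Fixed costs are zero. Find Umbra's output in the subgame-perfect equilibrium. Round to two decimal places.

Solve by backward induction. Given q_U, the follower Meridian maximises π_M = (89 - 2q_U - 2q_M)q_M - 4q_M.
∂π_M/∂q_M = 85 - 2q_U - 4q_M = 0 gives the reaction function q_M = (85 - 2q_U)/4.
The leader anticipates this reaction. Substituting into P = 89 - 2Q gives P = 93/2 - q_U, so π_U = (93/2 - q_U)q_U - 4q_U.
Leader FOC: 85/2 - 2q_U = 0, so q_U = 85/4.
Then q_M = (85 - 2·(85/4))/4 = 85/8.

21.25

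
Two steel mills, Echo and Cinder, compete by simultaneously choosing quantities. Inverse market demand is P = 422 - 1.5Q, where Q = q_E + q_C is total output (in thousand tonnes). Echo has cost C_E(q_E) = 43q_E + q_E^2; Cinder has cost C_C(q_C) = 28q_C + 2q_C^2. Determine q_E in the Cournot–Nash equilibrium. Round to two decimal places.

Echo's profit: π_E = (422 - 1.5Q)q_E - (43q_E + q_E²). Setting ∂π_E/∂q_E = 0: 379 - 5q_E - (3/2)(q_C) = 0.
Cinder's profit: π_C = (422 - 1.5Q)q_C - (28q_C + 2q_C²). Setting ∂π_C/∂q_C = 0: 394 - 7q_C - (3/2)(q_E) = 0.
Rearranging gives the reaction functions q_E = (379 - (3/2)q_C)/5 and q_C = (394 - (3/2)q_E)/7.
Solving the pair: q_E = 62.9618, q_C = 42.7939.

62.96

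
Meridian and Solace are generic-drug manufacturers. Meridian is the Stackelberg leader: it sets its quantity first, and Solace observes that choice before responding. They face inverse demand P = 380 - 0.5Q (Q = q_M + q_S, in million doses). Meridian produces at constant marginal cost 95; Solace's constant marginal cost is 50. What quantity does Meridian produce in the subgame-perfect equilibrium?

The follower Solace best-responds to any q_M: π_S = (380 - 0.5Q)q_S - 50q_S.
Follower FOC: 330 - (1/2)q_M - q_S = 0, so q_S(q_M) = (330 - (1/2)q_M).
Meridian substitutes q_S(q_M) into its own profit: π_M = q_M(380 - (1/2)q_M - (330 - (1/2)q_M)/2) - 95q_M = (215 - (1/4)q_M)q_M - 95q_M.
Leader FOC: 120 - (1/2)q_M = 0, so q_M = 240.
Then q_S = (330 - (1/2)·240) = 210.

240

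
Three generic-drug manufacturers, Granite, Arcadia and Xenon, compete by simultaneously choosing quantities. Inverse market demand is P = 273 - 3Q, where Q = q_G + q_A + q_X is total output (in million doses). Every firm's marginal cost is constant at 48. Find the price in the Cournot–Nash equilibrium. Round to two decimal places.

A representative firm's profit is π_i = q_i(273 - 3Q) - 48q_i.
Setting ∂π_i/∂q_i = 0 with rivals' quantities fixed: 225 - 6q_i - 3·Σ_{j≠i} q_j = 0.
By symmetry each firm produces the same amount; substituting Σ_{j≠i} q_j = 2q_i yields q_i = 225/12 = 75/4.
Total output Q = 225/4, so price P = 273 - 3·(225/4) = 417/4.

104.25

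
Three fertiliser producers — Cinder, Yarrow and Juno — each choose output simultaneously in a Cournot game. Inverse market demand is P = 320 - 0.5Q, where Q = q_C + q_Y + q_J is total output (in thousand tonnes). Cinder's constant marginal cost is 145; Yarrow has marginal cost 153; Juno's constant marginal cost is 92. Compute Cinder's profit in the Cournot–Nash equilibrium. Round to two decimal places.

Cinder's profit: π_C = (320 - 0.5Q)q_C - (145q_C). Setting ∂π_C/∂q_C = 0: 175 - q_C - (1/2)(q_Y + q_J) = 0.
Yarrow's profit: π_Y = (320 - 0.5Q)q_Y - (153q_Y). Setting ∂π_Y/∂q_Y = 0: 167 - q_Y - (1/2)(q_C + q_J) = 0.
Juno's first-order condition: 228 - q_J - (1/2)(q_C + q_Y) = 0.
Adding the 3 conditions: 570 − Q − Q = 0, i.e. Q = 285.
Back-substituting: q_C = (175 − 285/2)/(1/2) = 65, q_Y = (167 − 285/2)/(1/2) = 49, q_J = (228 − 285/2)/(1/2) = 171.
Price P = 320 - (1/2)·285 = 355/2.
Cinder's profit: (355/2 - 145)·65 = 2112.5000.

2112.50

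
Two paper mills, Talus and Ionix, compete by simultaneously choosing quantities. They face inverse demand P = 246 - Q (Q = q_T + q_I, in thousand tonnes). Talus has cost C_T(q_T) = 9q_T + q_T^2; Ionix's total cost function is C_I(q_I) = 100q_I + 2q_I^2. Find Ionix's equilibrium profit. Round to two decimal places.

Talus's profit: π_T = (246 - Q)q_T - (9q_T + q_T²). Setting ∂π_T/∂q_T = 0: 237 - 4q_T - (q_I) = 0.
Ionix's first-order condition: 146 - 6q_I - (q_T) = 0.
Rearranging gives the reaction functions q_T = (237 - q_I)/4 and q_I = (146 - q_T)/6.
Solving the pair: q_T = 1276/23, q_I = 347/23.
Price P = 246 - 1623/23 = 175.4348.
Ionix's profit: 175.4348·(347/23) - 100·(347/23) - 2(347/23)² = 682.8488.

682.85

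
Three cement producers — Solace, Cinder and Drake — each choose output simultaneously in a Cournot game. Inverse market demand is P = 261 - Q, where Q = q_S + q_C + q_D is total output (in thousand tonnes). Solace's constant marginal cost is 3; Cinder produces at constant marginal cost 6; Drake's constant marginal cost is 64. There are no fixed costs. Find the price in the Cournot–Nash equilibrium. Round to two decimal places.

83.50

Solace's profit: π_S = (261 - Q)q_S - (3q_S). Setting ∂π_S/∂q_S = 0: 258 - 2q_S - (q_C + q_D) = 0.
Cinder's profit: π_C = (261 - Q)q_C - (6q_C). Setting ∂π_C/∂q_C = 0: 255 - 2q_C - (q_S + q_D) = 0.
Drake's profit: π_D = (261 - Q)q_D - (64q_D). Setting ∂π_D/∂q_D = 0: 197 - 2q_D - (q_S + q_C) = 0.
Adding the 3 first-order conditions: 710 − 4Q = 0, so Q = 355/2.
Back-substituting: q_S = (258 − 355/2) = 161/2, q_C = (255 − 355/2) = 155/2, q_D = (197 − 355/2) = 39/2.
Total output Q = 355/2, so price P = 261 - 355/2 = 167/2.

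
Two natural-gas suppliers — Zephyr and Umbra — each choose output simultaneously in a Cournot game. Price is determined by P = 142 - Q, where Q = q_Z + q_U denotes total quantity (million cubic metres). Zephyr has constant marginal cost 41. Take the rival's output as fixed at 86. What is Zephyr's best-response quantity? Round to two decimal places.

7.50

With the rival's output fixed at 86, Zephyr's profit is π_Z = (142 - 86 - q_Z)q_Z - (41q_Z) = (56 - q_Z)q_Z - (41q_Z).
∂π_Z/∂q_Z = 15 - 2q_Z = 0, so q_Z = 15/2.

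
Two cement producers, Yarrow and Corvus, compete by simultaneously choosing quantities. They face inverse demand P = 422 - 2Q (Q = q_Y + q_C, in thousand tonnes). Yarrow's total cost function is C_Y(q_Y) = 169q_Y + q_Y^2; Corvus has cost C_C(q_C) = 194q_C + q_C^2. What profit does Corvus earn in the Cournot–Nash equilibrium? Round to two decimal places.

2176.89

Yarrow's profit: π_Y = (422 - 2Q)q_Y - (169q_Y + q_Y²). Setting ∂π_Y/∂q_Y = 0: 253 - 6q_Y - 2(q_C) = 0.
Corvus's profit: π_C = (422 - 2Q)q_C - (194q_C + q_C²). Setting ∂π_C/∂q_C = 0: 228 - 6q_C - 2(q_Y) = 0.
Best responses: q_Y = (253 - 2q_C)/6, q_C = (228 - 2q_Y)/6.
Solving the pair: q_Y = 531/16, q_C = 431/16.
Price P = 422 - 2·(481/8) = 1207/4.
Corvus's profit: (1207/4)·(431/16) - 194·(431/16) - (431/16)² = 2176.8867.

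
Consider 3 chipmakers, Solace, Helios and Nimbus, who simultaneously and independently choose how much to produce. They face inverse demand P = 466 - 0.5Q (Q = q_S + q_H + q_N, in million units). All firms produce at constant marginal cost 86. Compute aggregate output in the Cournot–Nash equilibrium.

Each firm earns π_i = (466 - 0.5Q)q_i - 86q_i.
Setting ∂π_i/∂q_i = 0 with rivals' quantities fixed: 380 - q_i - (1/2)·Σ_{j≠i} q_j = 0.
By symmetry each firm produces the same amount; substituting Σ_{j≠i} q_j = 2q_i yields q_i = 380/2 = 190.
Total output Q = 190 + 190 + 190 = 570.

570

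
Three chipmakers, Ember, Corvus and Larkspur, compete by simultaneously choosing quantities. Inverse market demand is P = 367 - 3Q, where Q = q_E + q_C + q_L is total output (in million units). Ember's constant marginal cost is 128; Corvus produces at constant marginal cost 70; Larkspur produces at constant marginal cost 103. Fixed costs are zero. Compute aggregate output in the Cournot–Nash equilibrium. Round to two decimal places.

66.67

Ember's profit: π_E = (367 - 3Q)q_E - (128q_E). Setting ∂π_E/∂q_E = 0: 239 - 6q_E - 3(q_C + q_L) = 0.
Corvus's profit: π_C = (367 - 3Q)q_C - (70q_C). Setting ∂π_C/∂q_C = 0: 297 - 6q_C - 3(q_E + q_L) = 0.
Larkspur's first-order condition: 264 - 6q_L - 3(q_E + q_C) = 0.
Summing all 3 equations gives 800 − 12Q = 0, hence Q = 200/3.
Back-substituting: q_E = (239 − 200)/3 = 13, q_C = (297 − 200)/3 = 97/3, q_L = (264 − 200)/3 = 64/3.
Total output Q = 13 + 97/3 + 64/3 = 200/3.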